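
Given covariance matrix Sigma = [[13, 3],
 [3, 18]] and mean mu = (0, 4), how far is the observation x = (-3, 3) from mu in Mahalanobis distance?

Step 1 — centre the observation: (x - mu) = (-3, -1).

Step 2 — invert Sigma. det(Sigma) = 13·18 - (3)² = 225.
  Sigma^{-1} = (1/det) · [[d, -b], [-b, a]] = [[0.08, -0.0133],
 [-0.0133, 0.0578]].

Step 3 — form the quadratic (x - mu)^T · Sigma^{-1} · (x - mu):
  Sigma^{-1} · (x - mu) = (-0.2267, -0.0178).
  (x - mu)^T · [Sigma^{-1} · (x - mu)] = (-3)·(-0.2267) + (-1)·(-0.0178) = 0.6978.

Step 4 — take square root: d = √(0.6978) ≈ 0.8353.

d(x, mu) = √(0.6978) ≈ 0.8353


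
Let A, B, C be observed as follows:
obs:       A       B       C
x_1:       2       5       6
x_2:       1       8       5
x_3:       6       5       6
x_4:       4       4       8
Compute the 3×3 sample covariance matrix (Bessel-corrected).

Step 1 — column means:
  mean(A) = (2 + 1 + 6 + 4) / 4 = 13/4 = 3.25
  mean(B) = (5 + 8 + 5 + 4) / 4 = 22/4 = 5.5
  mean(C) = (6 + 5 + 6 + 8) / 4 = 25/4 = 6.25

Step 2 — sample covariance S[i,j] = (1/(n-1)) · Σ_k (x_{k,i} - mean_i) · (x_{k,j} - mean_j), with n-1 = 3.
  S[A,A] = ((-1.25)·(-1.25) + (-2.25)·(-2.25) + (2.75)·(2.75) + (0.75)·(0.75)) / 3 = 14.75/3 = 4.9167
  S[A,B] = ((-1.25)·(-0.5) + (-2.25)·(2.5) + (2.75)·(-0.5) + (0.75)·(-1.5)) / 3 = -7.5/3 = -2.5
  S[A,C] = ((-1.25)·(-0.25) + (-2.25)·(-1.25) + (2.75)·(-0.25) + (0.75)·(1.75)) / 3 = 3.75/3 = 1.25
  S[B,B] = ((-0.5)·(-0.5) + (2.5)·(2.5) + (-0.5)·(-0.5) + (-1.5)·(-1.5)) / 3 = 9/3 = 3
  S[B,C] = ((-0.5)·(-0.25) + (2.5)·(-1.25) + (-0.5)·(-0.25) + (-1.5)·(1.75)) / 3 = -5.5/3 = -1.8333
  S[C,C] = ((-0.25)·(-0.25) + (-1.25)·(-1.25) + (-0.25)·(-0.25) + (1.75)·(1.75)) / 3 = 4.75/3 = 1.5833

S is symmetric (S[j,i] = S[i,j]). Assembling:

S = [[4.9167, -2.5, 1.25],
 [-2.5, 3, -1.8333],
 [1.25, -1.8333, 1.5833]]


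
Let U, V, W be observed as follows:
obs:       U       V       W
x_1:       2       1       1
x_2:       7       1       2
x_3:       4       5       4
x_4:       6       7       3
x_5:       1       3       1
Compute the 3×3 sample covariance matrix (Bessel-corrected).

Step 1 — column means:
  mean(U) = (2 + 7 + 4 + 6 + 1) / 5 = 20/5 = 4
  mean(V) = (1 + 1 + 5 + 7 + 3) / 5 = 17/5 = 3.4
  mean(W) = (1 + 2 + 4 + 3 + 1) / 5 = 11/5 = 2.2

Step 2 — sample covariance S[i,j] = (1/(n-1)) · Σ_k (x_{k,i} - mean_i) · (x_{k,j} - mean_j), with n-1 = 4.
  S[U,U] = ((-2)·(-2) + (3)·(3) + (0)·(0) + (2)·(2) + (-3)·(-3)) / 4 = 26/4 = 6.5
  S[U,V] = ((-2)·(-2.4) + (3)·(-2.4) + (0)·(1.6) + (2)·(3.6) + (-3)·(-0.4)) / 4 = 6/4 = 1.5
  S[U,W] = ((-2)·(-1.2) + (3)·(-0.2) + (0)·(1.8) + (2)·(0.8) + (-3)·(-1.2)) / 4 = 7/4 = 1.75
  S[V,V] = ((-2.4)·(-2.4) + (-2.4)·(-2.4) + (1.6)·(1.6) + (3.6)·(3.6) + (-0.4)·(-0.4)) / 4 = 27.2/4 = 6.8
  S[V,W] = ((-2.4)·(-1.2) + (-2.4)·(-0.2) + (1.6)·(1.8) + (3.6)·(0.8) + (-0.4)·(-1.2)) / 4 = 9.6/4 = 2.4
  S[W,W] = ((-1.2)·(-1.2) + (-0.2)·(-0.2) + (1.8)·(1.8) + (0.8)·(0.8) + (-1.2)·(-1.2)) / 4 = 6.8/4 = 1.7

S is symmetric (S[j,i] = S[i,j]). Assembling:

S = [[6.5, 1.5, 1.75],
 [1.5, 6.8, 2.4],
 [1.75, 2.4, 1.7]]


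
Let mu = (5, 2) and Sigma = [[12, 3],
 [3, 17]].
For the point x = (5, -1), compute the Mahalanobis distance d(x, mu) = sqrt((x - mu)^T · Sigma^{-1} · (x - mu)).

Step 1 — centre the observation: (x - mu) = (0, -3).

Step 2 — invert Sigma. det(Sigma) = 12·17 - (3)² = 195.
  Sigma^{-1} = (1/det) · [[d, -b], [-b, a]] = [[0.0872, -0.0154],
 [-0.0154, 0.0615]].

Step 3 — form the quadratic (x - mu)^T · Sigma^{-1} · (x - mu):
  Sigma^{-1} · (x - mu) = (0.0462, -0.1846).
  (x - mu)^T · [Sigma^{-1} · (x - mu)] = (0)·(0.0462) + (-3)·(-0.1846) = 0.5538.

Step 4 — take square root: d = √(0.5538) ≈ 0.7442.

d(x, mu) = √(0.5538) ≈ 0.7442


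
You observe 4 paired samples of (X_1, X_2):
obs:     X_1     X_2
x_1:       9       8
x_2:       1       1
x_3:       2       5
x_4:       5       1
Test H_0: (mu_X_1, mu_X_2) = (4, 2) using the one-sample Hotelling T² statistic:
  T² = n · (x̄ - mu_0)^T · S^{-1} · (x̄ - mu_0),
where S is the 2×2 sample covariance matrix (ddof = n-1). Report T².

Step 1 — sample mean vector:
  mean(X_1) = (9 + 1 + 2 + 5) / 4 = 17/4 = 4.25
  mean(X_2) = (8 + 1 + 5 + 1) / 4 = 15/4 = 3.75
  x̄ = (4.25, 3.75),  deviation x̄ - mu_0 = (4.25, 3.75) - (4, 2) = (0.25, 1.75).

Step 2 — sample covariance matrix, S[i,j] = (1/(n-1)) · Σ_k (x_{k,i} - mean_i) · (x_{k,j} - mean_j), divisor n-1 = 3:
  S[X_1,X_1] = ((4.75)·(4.75) + (-3.25)·(-3.25) + (-2.25)·(-2.25) + (0.75)·(0.75)) / 3 = 38.75/3 = 12.9167
  S[X_1,X_2] = ((4.75)·(4.25) + (-3.25)·(-2.75) + (-2.25)·(1.25) + (0.75)·(-2.75)) / 3 = 24.25/3 = 8.0833
  S[X_2,X_2] = ((4.25)·(4.25) + (-2.75)·(-2.75) + (1.25)·(1.25) + (-2.75)·(-2.75)) / 3 = 34.75/3 = 11.5833
  S = [[12.9167, 8.0833],
 [8.0833, 11.5833]].

Step 3 — invert S. det(S) = 12.9167·11.5833 - (8.0833)² = 84.2778.
  S^{-1} = (1/det) · [[d, -b], [-b, a]] = [[0.1374, -0.0959],
 [-0.0959, 0.1533]].

Step 4 — quadratic form (x̄ - mu_0)^T · S^{-1} · (x̄ - mu_0):
  S^{-1} · (x̄ - mu_0) = (-0.1335, 0.2442),
  (x̄ - mu_0)^T · [...] = (0.25)·(-0.1335) + (1.75)·(0.2442) = 0.394.

Step 5 — scale by n: T² = 4 · 0.394 = 1.5761.

T² ≈ 1.5761


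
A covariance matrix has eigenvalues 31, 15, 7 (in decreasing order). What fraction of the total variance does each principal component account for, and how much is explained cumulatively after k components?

Step 1 — total variance = trace(Sigma) = Σ λ_i = 31 + 15 + 7 = 53.

Step 2 — fraction explained by component i = λ_i / Σ λ:
  PC1: 31/53 = 0.5849
  PC2: 15/53 = 0.283
  PC3: 7/53 = 0.1321

Step 3 — cumulative fraction after k components = (λ_1 + ... + λ_k) / Σ λ:
  k = 1: 31/53 = 0.5849
  k = 2: (31 + 15)/53 = 46/53 = 0.8679
  k = 3: (31 + 15 + 7)/53 = 53/53 = 1

Summary (fraction, with percent):

explained: PC1 0.5849 (58.49%), PC2 0.283 (28.3%), PC3 0.1321 (13.21%);  cumulative: 0.5849, 0.8679, 1


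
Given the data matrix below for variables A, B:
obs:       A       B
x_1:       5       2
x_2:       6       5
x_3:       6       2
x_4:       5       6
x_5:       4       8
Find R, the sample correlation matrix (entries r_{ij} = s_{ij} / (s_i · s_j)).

Step 1 — column means:
  mean(A) = (5 + 6 + 6 + 5 + 4) / 5 = 26/5 = 5.2
  mean(B) = (2 + 5 + 2 + 6 + 8) / 5 = 23/5 = 4.6

Step 2 — sample variances and covariances s[i,j] = (1/(n-1)) · Σ_k (x_{k,i} - mean_i) · (x_{k,j} - mean_j), with n-1 = 4:
  s[A,A] = ((-0.2)·(-0.2) + (0.8)·(0.8) + (0.8)·(0.8) + (-0.2)·(-0.2) + (-1.2)·(-1.2)) / 4 = 2.8/4 = 0.7
  s[A,B] = ((-0.2)·(-2.6) + (0.8)·(0.4) + (0.8)·(-2.6) + (-0.2)·(1.4) + (-1.2)·(3.4)) / 4 = -5.6/4 = -1.4
  s[B,B] = ((-2.6)·(-2.6) + (0.4)·(0.4) + (-2.6)·(-2.6) + (1.4)·(1.4) + (3.4)·(3.4)) / 4 = 27.2/4 = 6.8
  Sample standard deviations s_i = √(s[i,i]):
  s(A) = √(0.7) = 0.8367
  s(B) = √(6.8) = 2.6077

Step 3 — r_{ij} = s_{ij} / (s_i · s_j):
  r[A,A] = 1 (diagonal).
  r[A,B] = -1.4 / (0.8367 · 2.6077) = -1.4 / 2.1817 = -0.6417
  r[B,B] = 1 (diagonal).

R is symmetric with unit diagonal. Assembling:

R = [[1, -0.6417],
 [-0.6417, 1]]


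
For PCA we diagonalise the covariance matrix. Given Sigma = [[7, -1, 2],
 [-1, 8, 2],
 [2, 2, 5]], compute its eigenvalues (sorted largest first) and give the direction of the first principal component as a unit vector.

Step 1 — characteristic polynomial p(λ) = det(λI - Sigma) = λ³ - tr·λ² + c_1·λ - det, where tr = trace, c_1 = sum of the principal 2×2 minors, det = det(Sigma):
  tr = 7 + 8 + 5 = 20,
  c_1 = (7·8 - (-1)²) + (7·5 - (2)²) + (8·5 - (2)²) = 55 + 31 + 36 = 122,
  det = 7·(8·5 - (2)²) - (-1)·((-1)·5 - (2)·(2)) + (2)·((-1)·(2) - 8·(2)) = 7·(36) - (-1)·(-9) + (2)·(-18) = 207.
  So p(λ) = λ³ - 20λ² + 122λ - 207.
Step 2 — look for an integer root (rational root theorem: any rational root is an integer divisor of 207). Testing λ = 9:
  p(9) = 729 - 1620 + 1098 - 207 = 0  ✓
  Dividing out (λ - 9): p(λ) = (λ - 9)(λ² - 11λ + 23).
Step 3 — remaining eigenvalues from the quadratic λ² - 11λ + 23 = 0:
  Δ = 11² - 4·23 = 121 - 92 = 29,  λ = (11 ± √29)/2 = (11 ± 5.3852)/2 ≈ 8.1926 or 2.8074.
  Sorted: λ_1 = 9,  λ_2 = 8.1926,  λ_3 = 2.8074  (check: sum = 20 = tr ✓).

Step 4 — unit eigenvector for λ_1 = 9: v spans the null space of (Sigma - λ_1 I), whose rows are
  r_1 = (-2, -1, 2),  r_2 = (-1, -1, 2),  r_3 = (2, 2, -4).
  v is orthogonal to every row, so take v ∝ r_1 × r_2 = ((-1)·(2) - (2)·(-1), (2)·(-1) - (-2)·(2), (-2)·(-1) - (-1)·(-1)) = (0, 2, 1).
  Let u = (0, 2, 1).
  ||u|| = √((0)² + (2)² + (1)²) = √(5) ≈ 2.2361,  v_1 = u/||u|| ≈ (0, 0.8944, 0.4472) (||v_1|| = 1).

λ_1 = 9,  λ_2 = 8.1926,  λ_3 = 2.8074;  v_1 ≈ (0, 0.8944, 0.4472)


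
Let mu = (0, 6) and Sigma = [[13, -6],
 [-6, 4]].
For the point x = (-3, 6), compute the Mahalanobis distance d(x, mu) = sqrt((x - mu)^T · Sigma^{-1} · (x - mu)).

Step 1 — centre the observation: (x - mu) = (-3, 0).

Step 2 — invert Sigma. det(Sigma) = 13·4 - (-6)² = 16.
  Sigma^{-1} = (1/det) · [[d, -b], [-b, a]] = [[0.25, 0.375],
 [0.375, 0.8125]].

Step 3 — form the quadratic (x - mu)^T · Sigma^{-1} · (x - mu):
  Sigma^{-1} · (x - mu) = (-0.75, -1.125).
  (x - mu)^T · [Sigma^{-1} · (x - mu)] = (-3)·(-0.75) + (0)·(-1.125) = 2.25.

Step 4 — take square root: d = √(2.25) ≈ 1.5.

d(x, mu) = √(2.25) ≈ 1.5


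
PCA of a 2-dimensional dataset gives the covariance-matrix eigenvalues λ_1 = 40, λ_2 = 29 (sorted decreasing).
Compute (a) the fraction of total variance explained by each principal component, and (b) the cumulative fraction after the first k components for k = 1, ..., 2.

Step 1 — total variance = trace(Sigma) = Σ λ_i = 40 + 29 = 69.

Step 2 — fraction explained by component i = λ_i / Σ λ:
  PC1: 40/69 = 0.5797
  PC2: 29/69 = 0.4203

Step 3 — cumulative fraction after k components = (λ_1 + ... + λ_k) / Σ λ:
  k = 1: 40/69 = 0.5797
  k = 2: (40 + 29)/69 = 69/69 = 1

Summary (fraction, with percent):

explained: PC1 0.5797 (57.97%), PC2 0.4203 (42.03%);  cumulative: 0.5797, 1


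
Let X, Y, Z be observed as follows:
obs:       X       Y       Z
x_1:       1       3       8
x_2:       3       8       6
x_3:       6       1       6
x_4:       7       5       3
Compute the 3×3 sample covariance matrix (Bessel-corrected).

Step 1 — column means:
  mean(X) = (1 + 3 + 6 + 7) / 4 = 17/4 = 4.25
  mean(Y) = (3 + 8 + 1 + 5) / 4 = 17/4 = 4.25
  mean(Z) = (8 + 6 + 6 + 3) / 4 = 23/4 = 5.75

Step 2 — sample covariance S[i,j] = (1/(n-1)) · Σ_k (x_{k,i} - mean_i) · (x_{k,j} - mean_j), with n-1 = 3.
  S[X,X] = ((-3.25)·(-3.25) + (-1.25)·(-1.25) + (1.75)·(1.75) + (2.75)·(2.75)) / 3 = 22.75/3 = 7.5833
  S[X,Y] = ((-3.25)·(-1.25) + (-1.25)·(3.75) + (1.75)·(-3.25) + (2.75)·(0.75)) / 3 = -4.25/3 = -1.4167
  S[X,Z] = ((-3.25)·(2.25) + (-1.25)·(0.25) + (1.75)·(0.25) + (2.75)·(-2.75)) / 3 = -14.75/3 = -4.9167
  S[Y,Y] = ((-1.25)·(-1.25) + (3.75)·(3.75) + (-3.25)·(-3.25) + (0.75)·(0.75)) / 3 = 26.75/3 = 8.9167
  S[Y,Z] = ((-1.25)·(2.25) + (3.75)·(0.25) + (-3.25)·(0.25) + (0.75)·(-2.75)) / 3 = -4.75/3 = -1.5833
  S[Z,Z] = ((2.25)·(2.25) + (0.25)·(0.25) + (0.25)·(0.25) + (-2.75)·(-2.75)) / 3 = 12.75/3 = 4.25

S is symmetric (S[j,i] = S[i,j]). Assembling:

S = [[7.5833, -1.4167, -4.9167],
 [-1.4167, 8.9167, -1.5833],
 [-4.9167, -1.5833, 4.25]]


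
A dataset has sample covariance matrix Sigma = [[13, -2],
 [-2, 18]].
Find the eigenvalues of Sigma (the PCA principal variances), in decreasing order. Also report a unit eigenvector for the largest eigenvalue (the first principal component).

Step 1 — characteristic polynomial of 2×2 Sigma:
  det(Sigma - λI) = λ² - trace · λ + det = 0.
  trace = 13 + 18 = 31, det = 13·18 - (-2)² = 230.
Step 2 — discriminant:
  Δ = trace² - 4·det = 961 - 920 = 41.
Step 3 — eigenvalues:
  λ = (trace ± √Δ)/2 = (31 ± 6.4031)/2,
  λ_1 = 18.7016,  λ_2 = 12.2984.

Step 4 — unit eigenvector for λ_1: solve (Sigma - λ_1 I)v = 0. First row:
  (13 - 18.7016)·v_x + (-2)·v_y = 0, i.e. (-5.7016)·v_x + (-2)·v_y = 0,
  so v ∝ (b, λ_1 - a) = (-2, 5.7016); multiply by -1 so the first entry is positive: u = (2, -5.7016).
  ||u|| = √((2)² + (-5.7016)²) = √(36.5078) ≈ 6.0422,
  v_1 = u/||u|| ≈ (0.331, -0.9436) (||v_1|| = 1).

λ_1 = 18.7016,  λ_2 = 12.2984;  v_1 ≈ (0.331, -0.9436)


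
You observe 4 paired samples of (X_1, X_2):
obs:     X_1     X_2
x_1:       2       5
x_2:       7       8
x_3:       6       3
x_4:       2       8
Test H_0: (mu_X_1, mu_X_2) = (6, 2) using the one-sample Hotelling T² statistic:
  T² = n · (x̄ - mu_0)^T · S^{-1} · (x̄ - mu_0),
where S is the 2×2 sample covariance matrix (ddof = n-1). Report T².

Step 1 — sample mean vector:
  mean(X_1) = (2 + 7 + 6 + 2) / 4 = 17/4 = 4.25
  mean(X_2) = (5 + 8 + 3 + 8) / 4 = 24/4 = 6
  x̄ = (4.25, 6),  deviation x̄ - mu_0 = (4.25, 6) - (6, 2) = (-1.75, 4).

Step 2 — sample covariance matrix, S[i,j] = (1/(n-1)) · Σ_k (x_{k,i} - mean_i) · (x_{k,j} - mean_j), divisor n-1 = 3:
  S[X_1,X_1] = ((-2.25)·(-2.25) + (2.75)·(2.75) + (1.75)·(1.75) + (-2.25)·(-2.25)) / 3 = 20.75/3 = 6.9167
  S[X_1,X_2] = ((-2.25)·(-1) + (2.75)·(2) + (1.75)·(-3) + (-2.25)·(2)) / 3 = -2/3 = -0.6667
  S[X_2,X_2] = ((-1)·(-1) + (2)·(2) + (-3)·(-3) + (2)·(2)) / 3 = 18/3 = 6
  S = [[6.9167, -0.6667],
 [-0.6667, 6]].

Step 3 — invert S. det(S) = 6.9167·6 - (-0.6667)² = 41.0556.
  S^{-1} = (1/det) · [[d, -b], [-b, a]] = [[0.1461, 0.0162],
 [0.0162, 0.1685]].

Step 4 — quadratic form (x̄ - mu_0)^T · S^{-1} · (x̄ - mu_0):
  S^{-1} · (x̄ - mu_0) = (-0.1908, 0.6455),
  (x̄ - mu_0)^T · [...] = (-1.75)·(-0.1908) + (4)·(0.6455) = 2.9158.

Step 5 — scale by n: T² = 4 · 2.9158 = 11.6631.

T² ≈ 11.6631


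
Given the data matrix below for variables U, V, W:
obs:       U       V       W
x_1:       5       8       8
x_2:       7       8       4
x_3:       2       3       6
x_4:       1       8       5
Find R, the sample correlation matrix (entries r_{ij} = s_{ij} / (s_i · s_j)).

Step 1 — column means:
  mean(U) = (5 + 7 + 2 + 1) / 4 = 15/4 = 3.75
  mean(V) = (8 + 8 + 3 + 8) / 4 = 27/4 = 6.75
  mean(W) = (8 + 4 + 6 + 5) / 4 = 23/4 = 5.75

Step 2 — sample variances and covariances s[i,j] = (1/(n-1)) · Σ_k (x_{k,i} - mean_i) · (x_{k,j} - mean_j), with n-1 = 3:
  s[U,U] = ((1.25)·(1.25) + (3.25)·(3.25) + (-1.75)·(-1.75) + (-2.75)·(-2.75)) / 3 = 22.75/3 = 7.5833
  s[U,V] = ((1.25)·(1.25) + (3.25)·(1.25) + (-1.75)·(-3.75) + (-2.75)·(1.25)) / 3 = 8.75/3 = 2.9167
  s[U,W] = ((1.25)·(2.25) + (3.25)·(-1.75) + (-1.75)·(0.25) + (-2.75)·(-0.75)) / 3 = -1.25/3 = -0.4167
  s[V,V] = ((1.25)·(1.25) + (1.25)·(1.25) + (-3.75)·(-3.75) + (1.25)·(1.25)) / 3 = 18.75/3 = 6.25
  s[V,W] = ((1.25)·(2.25) + (1.25)·(-1.75) + (-3.75)·(0.25) + (1.25)·(-0.75)) / 3 = -1.25/3 = -0.4167
  s[W,W] = ((2.25)·(2.25) + (-1.75)·(-1.75) + (0.25)·(0.25) + (-0.75)·(-0.75)) / 3 = 8.75/3 = 2.9167
  Sample standard deviations s_i = √(s[i,i]):
  s(U) = √(7.5833) = 2.7538
  s(V) = √(6.25) = 2.5
  s(W) = √(2.9167) = 1.7078

Step 3 — r_{ij} = s_{ij} / (s_i · s_j):
  r[U,U] = 1 (diagonal).
  r[U,V] = 2.9167 / (2.7538 · 2.5) = 2.9167 / 6.8845 = 0.4237
  r[U,W] = -0.4167 / (2.7538 · 1.7078) = -0.4167 / 4.703 = -0.0886
  r[V,V] = 1 (diagonal).
  r[V,W] = -0.4167 / (2.5 · 1.7078) = -0.4167 / 4.2696 = -0.0976
  r[W,W] = 1 (diagonal).

R is symmetric with unit diagonal. Assembling:

R = [[1, 0.4237, -0.0886],
 [0.4237, 1, -0.0976],
 [-0.0886, -0.0976, 1]]


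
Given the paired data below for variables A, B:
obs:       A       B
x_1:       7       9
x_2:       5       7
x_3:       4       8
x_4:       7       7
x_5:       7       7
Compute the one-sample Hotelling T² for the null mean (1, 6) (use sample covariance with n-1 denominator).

Step 1 — sample mean vector:
  mean(A) = (7 + 5 + 4 + 7 + 7) / 5 = 30/5 = 6
  mean(B) = (9 + 7 + 8 + 7 + 7) / 5 = 38/5 = 7.6
  x̄ = (6, 7.6),  deviation x̄ - mu_0 = (6, 7.6) - (1, 6) = (5, 1.6).

Step 2 — sample covariance matrix, S[i,j] = (1/(n-1)) · Σ_k (x_{k,i} - mean_i) · (x_{k,j} - mean_j), divisor n-1 = 4:
  S[A,A] = ((1)·(1) + (-1)·(-1) + (-2)·(-2) + (1)·(1) + (1)·(1)) / 4 = 8/4 = 2
  S[A,B] = ((1)·(1.4) + (-1)·(-0.6) + (-2)·(0.4) + (1)·(-0.6) + (1)·(-0.6)) / 4 = 0/4 = 0
  S[B,B] = ((1.4)·(1.4) + (-0.6)·(-0.6) + (0.4)·(0.4) + (-0.6)·(-0.6) + (-0.6)·(-0.6)) / 4 = 3.2/4 = 0.8
  S = [[2, 0],
 [0, 0.8]].

Step 3 — invert S. det(S) = 2·0.8 - (0)² = 1.6.
  S^{-1} = (1/det) · [[d, -b], [-b, a]] = [[0.5, 0],
 [0, 1.25]].

Step 4 — quadratic form (x̄ - mu_0)^T · S^{-1} · (x̄ - mu_0):
  S^{-1} · (x̄ - mu_0) = (2.5, 2),
  (x̄ - mu_0)^T · [...] = (5)·(2.5) + (1.6)·(2) = 15.7.

Step 5 — scale by n: T² = 5 · 15.7 = 78.5.

T² ≈ 78.5


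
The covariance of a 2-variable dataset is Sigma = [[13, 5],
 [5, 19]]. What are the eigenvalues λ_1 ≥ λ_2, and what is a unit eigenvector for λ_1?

Step 1 — characteristic polynomial of 2×2 Sigma:
  det(Sigma - λI) = λ² - trace · λ + det = 0.
  trace = 13 + 19 = 32, det = 13·19 - (5)² = 222.
Step 2 — discriminant:
  Δ = trace² - 4·det = 1024 - 888 = 136.
Step 3 — eigenvalues:
  λ = (trace ± √Δ)/2 = (32 ± 11.6619)/2,
  λ_1 = 21.831,  λ_2 = 10.169.

Step 4 — unit eigenvector for λ_1: solve (Sigma - λ_1 I)v = 0. First row:
  (13 - 21.831)·v_x + (5)·v_y = 0, i.e. (-8.831)·v_x + (5)·v_y = 0,
  so v ∝ (b, λ_1 - a) = (5, 8.831) = u.
  ||u|| = √((5)² + (8.831)²) = √(102.9857) ≈ 10.1482,
  v_1 = u/||u|| ≈ (0.4927, 0.8702) (||v_1|| = 1).

λ_1 = 21.831,  λ_2 = 10.169;  v_1 ≈ (0.4927, 0.8702)


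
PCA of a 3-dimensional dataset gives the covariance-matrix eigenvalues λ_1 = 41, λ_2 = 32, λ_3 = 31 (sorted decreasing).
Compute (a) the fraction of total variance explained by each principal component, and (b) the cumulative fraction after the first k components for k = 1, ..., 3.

Step 1 — total variance = trace(Sigma) = Σ λ_i = 41 + 32 + 31 = 104.

Step 2 — fraction explained by component i = λ_i / Σ λ:
  PC1: 41/104 = 0.3942
  PC2: 32/104 = 0.3077
  PC3: 31/104 = 0.2981

Step 3 — cumulative fraction after k components = (λ_1 + ... + λ_k) / Σ λ:
  k = 1: 41/104 = 0.3942
  k = 2: (41 + 32)/104 = 73/104 = 0.7019
  k = 3: (41 + 32 + 31)/104 = 104/104 = 1

Summary (fraction, with percent):

explained: PC1 0.3942 (39.42%), PC2 0.3077 (30.77%), PC3 0.2981 (29.81%);  cumulative: 0.3942, 0.7019, 1


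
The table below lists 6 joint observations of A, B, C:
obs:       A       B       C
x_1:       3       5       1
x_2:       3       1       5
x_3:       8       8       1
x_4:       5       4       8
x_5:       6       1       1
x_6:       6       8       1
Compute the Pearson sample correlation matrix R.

Step 1 — column means:
  mean(A) = (3 + 3 + 8 + 5 + 6 + 6) / 6 = 31/6 = 5.1667
  mean(B) = (5 + 1 + 8 + 4 + 1 + 8) / 6 = 27/6 = 4.5
  mean(C) = (1 + 5 + 1 + 8 + 1 + 1) / 6 = 17/6 = 2.8333

Step 2 — sample variances and covariances s[i,j] = (1/(n-1)) · Σ_k (x_{k,i} - mean_i) · (x_{k,j} - mean_j), with n-1 = 5:
  s[A,A] = ((-2.1667)·(-2.1667) + (-2.1667)·(-2.1667) + (2.8333)·(2.8333) + (-0.1667)·(-0.1667) + (0.8333)·(0.8333) + (0.8333)·(0.8333)) / 5 = 18.8333/5 = 3.7667
  s[A,B] = ((-2.1667)·(0.5) + (-2.1667)·(-3.5) + (2.8333)·(3.5) + (-0.1667)·(-0.5) + (0.8333)·(-3.5) + (0.8333)·(3.5)) / 5 = 16.5/5 = 3.3
  s[A,C] = ((-2.1667)·(-1.8333) + (-2.1667)·(2.1667) + (2.8333)·(-1.8333) + (-0.1667)·(5.1667) + (0.8333)·(-1.8333) + (0.8333)·(-1.8333)) / 5 = -9.8333/5 = -1.9667
  s[B,B] = ((0.5)·(0.5) + (-3.5)·(-3.5) + (3.5)·(3.5) + (-0.5)·(-0.5) + (-3.5)·(-3.5) + (3.5)·(3.5)) / 5 = 49.5/5 = 9.9
  s[B,C] = ((0.5)·(-1.8333) + (-3.5)·(2.1667) + (3.5)·(-1.8333) + (-0.5)·(5.1667) + (-3.5)·(-1.8333) + (3.5)·(-1.8333)) / 5 = -17.5/5 = -3.5
  s[C,C] = ((-1.8333)·(-1.8333) + (2.1667)·(2.1667) + (-1.8333)·(-1.8333) + (5.1667)·(5.1667) + (-1.8333)·(-1.8333) + (-1.8333)·(-1.8333)) / 5 = 44.8333/5 = 8.9667
  Sample standard deviations s_i = √(s[i,i]):
  s(A) = √(3.7667) = 1.9408
  s(B) = √(9.9) = 3.1464
  s(C) = √(8.9667) = 2.9944

Step 3 — r_{ij} = s_{ij} / (s_i · s_j):
  r[A,A] = 1 (diagonal).
  r[A,B] = 3.3 / (1.9408 · 3.1464) = 3.3 / 6.1066 = 0.5404
  r[A,C] = -1.9667 / (1.9408 · 2.9944) = -1.9667 / 5.8116 = -0.3384
  r[B,B] = 1 (diagonal).
  r[B,C] = -3.5 / (3.1464 · 2.9944) = -3.5 / 9.4218 = -0.3715
  r[C,C] = 1 (diagonal).

R is symmetric with unit diagonal. Assembling:

R = [[1, 0.5404, -0.3384],
 [0.5404, 1, -0.3715],
 [-0.3384, -0.3715, 1]]


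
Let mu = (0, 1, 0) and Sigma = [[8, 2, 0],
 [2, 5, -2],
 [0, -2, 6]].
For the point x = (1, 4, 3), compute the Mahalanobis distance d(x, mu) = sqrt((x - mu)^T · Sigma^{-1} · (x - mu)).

Step 1 — centre the observation: (x - mu) = (1, 3, 3).

Step 2 — invert Sigma (cofactor / det for 3×3, or solve directly):
  Sigma^{-1} = [[0.1413, -0.0652, -0.0217],
 [-0.0652, 0.2609, 0.087],
 [-0.0217, 0.087, 0.1957]].

Step 3 — form the quadratic (x - mu)^T · Sigma^{-1} · (x - mu):
  Sigma^{-1} · (x - mu) = (-0.1196, 0.9783, 0.8261).
  (x - mu)^T · [Sigma^{-1} · (x - mu)] = (1)·(-0.1196) + (3)·(0.9783) + (3)·(0.8261) = 5.2935.

Step 4 — take square root: d = √(5.2935) ≈ 2.3008.

d(x, mu) = √(5.2935) ≈ 2.3008


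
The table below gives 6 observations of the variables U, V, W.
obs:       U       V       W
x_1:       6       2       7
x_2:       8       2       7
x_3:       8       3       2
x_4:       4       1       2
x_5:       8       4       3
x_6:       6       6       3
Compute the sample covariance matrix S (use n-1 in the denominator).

Step 1 — column means:
  mean(U) = (6 + 8 + 8 + 4 + 8 + 6) / 6 = 40/6 = 6.6667
  mean(V) = (2 + 2 + 3 + 1 + 4 + 6) / 6 = 18/6 = 3
  mean(W) = (7 + 7 + 2 + 2 + 3 + 3) / 6 = 24/6 = 4

Step 2 — sample covariance S[i,j] = (1/(n-1)) · Σ_k (x_{k,i} - mean_i) · (x_{k,j} - mean_j), with n-1 = 5.
  S[U,U] = ((-0.6667)·(-0.6667) + (1.3333)·(1.3333) + (1.3333)·(1.3333) + (-2.6667)·(-2.6667) + (1.3333)·(1.3333) + (-0.6667)·(-0.6667)) / 5 = 13.3333/5 = 2.6667
  S[U,V] = ((-0.6667)·(-1) + (1.3333)·(-1) + (1.3333)·(0) + (-2.6667)·(-2) + (1.3333)·(1) + (-0.6667)·(3)) / 5 = 4/5 = 0.8
  S[U,W] = ((-0.6667)·(3) + (1.3333)·(3) + (1.3333)·(-2) + (-2.6667)·(-2) + (1.3333)·(-1) + (-0.6667)·(-1)) / 5 = 4/5 = 0.8
  S[V,V] = ((-1)·(-1) + (-1)·(-1) + (0)·(0) + (-2)·(-2) + (1)·(1) + (3)·(3)) / 5 = 16/5 = 3.2
  S[V,W] = ((-1)·(3) + (-1)·(3) + (0)·(-2) + (-2)·(-2) + (1)·(-1) + (3)·(-1)) / 5 = -6/5 = -1.2
  S[W,W] = ((3)·(3) + (3)·(3) + (-2)·(-2) + (-2)·(-2) + (-1)·(-1) + (-1)·(-1)) / 5 = 28/5 = 5.6

S is symmetric (S[j,i] = S[i,j]). Assembling:

S = [[2.6667, 0.8, 0.8],
 [0.8, 3.2, -1.2],
 [0.8, -1.2, 5.6]]


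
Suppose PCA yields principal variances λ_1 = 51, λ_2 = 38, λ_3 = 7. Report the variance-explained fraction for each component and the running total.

Step 1 — total variance = trace(Sigma) = Σ λ_i = 51 + 38 + 7 = 96.

Step 2 — fraction explained by component i = λ_i / Σ λ:
  PC1: 51/96 = 0.5312
  PC2: 38/96 = 0.3958
  PC3: 7/96 = 0.0729

Step 3 — cumulative fraction after k components = (λ_1 + ... + λ_k) / Σ λ:
  k = 1: 51/96 = 0.5312
  k = 2: (51 + 38)/96 = 89/96 = 0.9271
  k = 3: (51 + 38 + 7)/96 = 96/96 = 1

Summary (fraction, with percent):

explained: PC1 0.5312 (53.12%), PC2 0.3958 (39.58%), PC3 0.0729 (7.29%);  cumulative: 0.5312, 0.9271, 1


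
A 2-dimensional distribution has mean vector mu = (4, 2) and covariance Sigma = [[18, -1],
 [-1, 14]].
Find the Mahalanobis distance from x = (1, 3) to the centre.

Step 1 — centre the observation: (x - mu) = (-3, 1).

Step 2 — invert Sigma. det(Sigma) = 18·14 - (-1)² = 251.
  Sigma^{-1} = (1/det) · [[d, -b], [-b, a]] = [[0.0558, 0.004],
 [0.004, 0.0717]].

Step 3 — form the quadratic (x - mu)^T · Sigma^{-1} · (x - mu):
  Sigma^{-1} · (x - mu) = (-0.1633, 0.0598).
  (x - mu)^T · [Sigma^{-1} · (x - mu)] = (-3)·(-0.1633) + (1)·(0.0598) = 0.5498.

Step 4 — take square root: d = √(0.5498) ≈ 0.7415.

d(x, mu) = √(0.5498) ≈ 0.7415


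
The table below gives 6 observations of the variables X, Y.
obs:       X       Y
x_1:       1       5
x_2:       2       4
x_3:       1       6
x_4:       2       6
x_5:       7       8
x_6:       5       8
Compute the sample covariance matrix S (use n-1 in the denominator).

Step 1 — column means:
  mean(X) = (1 + 2 + 1 + 2 + 7 + 5) / 6 = 18/6 = 3
  mean(Y) = (5 + 4 + 6 + 6 + 8 + 8) / 6 = 37/6 = 6.1667

Step 2 — sample covariance S[i,j] = (1/(n-1)) · Σ_k (x_{k,i} - mean_i) · (x_{k,j} - mean_j), with n-1 = 5.
  S[X,X] = ((-2)·(-2) + (-1)·(-1) + (-2)·(-2) + (-1)·(-1) + (4)·(4) + (2)·(2)) / 5 = 30/5 = 6
  S[X,Y] = ((-2)·(-1.1667) + (-1)·(-2.1667) + (-2)·(-0.1667) + (-1)·(-0.1667) + (4)·(1.8333) + (2)·(1.8333)) / 5 = 16/5 = 3.2
  S[Y,Y] = ((-1.1667)·(-1.1667) + (-2.1667)·(-2.1667) + (-0.1667)·(-0.1667) + (-0.1667)·(-0.1667) + (1.8333)·(1.8333) + (1.8333)·(1.8333)) / 5 = 12.8333/5 = 2.5667

S is symmetric (S[j,i] = S[i,j]). Assembling:

S = [[6, 3.2],
 [3.2, 2.5667]]


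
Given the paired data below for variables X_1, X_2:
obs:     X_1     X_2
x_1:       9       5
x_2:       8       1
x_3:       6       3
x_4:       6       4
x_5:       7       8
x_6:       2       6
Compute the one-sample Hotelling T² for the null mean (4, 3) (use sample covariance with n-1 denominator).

Step 1 — sample mean vector:
  mean(X_1) = (9 + 8 + 6 + 6 + 7 + 2) / 6 = 38/6 = 6.3333
  mean(X_2) = (5 + 1 + 3 + 4 + 8 + 6) / 6 = 27/6 = 4.5
  x̄ = (6.3333, 4.5),  deviation x̄ - mu_0 = (6.3333, 4.5) - (4, 3) = (2.3333, 1.5).

Step 2 — sample covariance matrix, S[i,j] = (1/(n-1)) · Σ_k (x_{k,i} - mean_i) · (x_{k,j} - mean_j), divisor n-1 = 5:
  S[X_1,X_1] = ((2.6667)·(2.6667) + (1.6667)·(1.6667) + (-0.3333)·(-0.3333) + (-0.3333)·(-0.3333) + (0.6667)·(0.6667) + (-4.3333)·(-4.3333)) / 5 = 29.3333/5 = 5.8667
  S[X_1,X_2] = ((2.6667)·(0.5) + (1.6667)·(-3.5) + (-0.3333)·(-1.5) + (-0.3333)·(-0.5) + (0.6667)·(3.5) + (-4.3333)·(1.5)) / 5 = -8/5 = -1.6
  S[X_2,X_2] = ((0.5)·(0.5) + (-3.5)·(-3.5) + (-1.5)·(-1.5) + (-0.5)·(-0.5) + (3.5)·(3.5) + (1.5)·(1.5)) / 5 = 29.5/5 = 5.9
  S = [[5.8667, -1.6],
 [-1.6, 5.9]].

Step 3 — invert S. det(S) = 5.8667·5.9 - (-1.6)² = 32.0533.
  S^{-1} = (1/det) · [[d, -b], [-b, a]] = [[0.1841, 0.0499],
 [0.0499, 0.183]].

Step 4 — quadratic form (x̄ - mu_0)^T · S^{-1} · (x̄ - mu_0):
  S^{-1} · (x̄ - mu_0) = (0.5044, 0.391),
  (x̄ - mu_0)^T · [...] = (2.3333)·(0.5044) + (1.5)·(0.391) = 1.7634.

Step 5 — scale by n: T² = 6 · 1.7634 = 10.5803.

T² ≈ 10.5803


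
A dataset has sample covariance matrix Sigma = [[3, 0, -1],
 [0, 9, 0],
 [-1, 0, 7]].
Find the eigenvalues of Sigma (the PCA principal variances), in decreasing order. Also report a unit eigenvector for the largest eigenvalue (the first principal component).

Step 1 — characteristic polynomial p(λ) = det(λI - Sigma) = λ³ - tr·λ² + c_1·λ - det, where tr = trace, c_1 = sum of the principal 2×2 minors, det = det(Sigma):
  tr = 3 + 9 + 7 = 19,
  c_1 = (3·9 - (0)²) + (3·7 - (-1)²) + (9·7 - (0)²) = 27 + 20 + 63 = 110,
  det = 3·(9·7 - (0)²) - (0)·((0)·7 - (0)·(-1)) + (-1)·((0)·(0) - 9·(-1)) = 3·(63) - (0)·(0) + (-1)·(9) = 180.
  So p(λ) = λ³ - 19λ² + 110λ - 180.
Step 2 — look for an integer root (rational root theorem: any rational root is an integer divisor of 180). Testing λ = 9:
  p(9) = 729 - 1539 + 990 - 180 = 0  ✓
  Dividing out (λ - 9): p(λ) = (λ - 9)(λ² - 10λ + 20).
Step 3 — remaining eigenvalues from the quadratic λ² - 10λ + 20 = 0:
  Δ = 10² - 4·20 = 100 - 80 = 20,  λ = (10 ± √20)/2 = (10 ± 4.4721)/2 ≈ 7.2361 or 2.7639.
  Sorted: λ_1 = 9,  λ_2 = 7.2361,  λ_3 = 2.7639  (check: sum = 19 = tr ✓).

Step 4 — unit eigenvector for λ_1 = 9: v spans the null space of (Sigma - λ_1 I), whose rows are
  r_1 = (-6, 0, -1),  r_2 = (0, 0, 0),  r_3 = (-1, 0, -2).
  v is orthogonal to every row, so take v ∝ r_1 × r_3 = ((0)·(-2) - (-1)·(0), (-1)·(-1) - (-6)·(-2), (-6)·(0) - (0)·(-1)) = (0, -11, 0).
  Rescale (divide by 11; multiply by -1 so the first nonzero entry is positive): u = (0, 1, 0).
  ||u|| = √((0)² + (1)² + (0)²) = √(1) = 1,  v_1 = u/||u|| ≈ (0, 1, 0) (||v_1|| = 1).

λ_1 = 9,  λ_2 = 7.2361,  λ_3 = 2.7639;  v_1 ≈ (0, 1, 0)


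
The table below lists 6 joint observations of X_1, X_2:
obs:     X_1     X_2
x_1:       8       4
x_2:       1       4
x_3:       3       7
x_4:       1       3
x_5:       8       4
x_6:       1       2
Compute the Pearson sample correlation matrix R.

Step 1 — column means:
  mean(X_1) = (8 + 1 + 3 + 1 + 8 + 1) / 6 = 22/6 = 3.6667
  mean(X_2) = (4 + 4 + 7 + 3 + 4 + 2) / 6 = 24/6 = 4

Step 2 — sample variances and covariances s[i,j] = (1/(n-1)) · Σ_k (x_{k,i} - mean_i) · (x_{k,j} - mean_j), with n-1 = 5:
  s[X_1,X_1] = ((4.3333)·(4.3333) + (-2.6667)·(-2.6667) + (-0.6667)·(-0.6667) + (-2.6667)·(-2.6667) + (4.3333)·(4.3333) + (-2.6667)·(-2.6667)) / 5 = 59.3333/5 = 11.8667
  s[X_1,X_2] = ((4.3333)·(0) + (-2.6667)·(0) + (-0.6667)·(3) + (-2.6667)·(-1) + (4.3333)·(0) + (-2.6667)·(-2)) / 5 = 6/5 = 1.2
  s[X_2,X_2] = ((0)·(0) + (0)·(0) + (3)·(3) + (-1)·(-1) + (0)·(0) + (-2)·(-2)) / 5 = 14/5 = 2.8
  Sample standard deviations s_i = √(s[i,i]):
  s(X_1) = √(11.8667) = 3.4448
  s(X_2) = √(2.8) = 1.6733

Step 3 — r_{ij} = s_{ij} / (s_i · s_j):
  r[X_1,X_1] = 1 (diagonal).
  r[X_1,X_2] = 1.2 / (3.4448 · 1.6733) = 1.2 / 5.7643 = 0.2082
  r[X_2,X_2] = 1 (diagonal).

R is symmetric with unit diagonal. Assembling:

R = [[1, 0.2082],
 [0.2082, 1]]


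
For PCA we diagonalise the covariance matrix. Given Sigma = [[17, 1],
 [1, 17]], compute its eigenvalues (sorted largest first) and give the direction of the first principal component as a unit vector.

Step 1 — characteristic polynomial of 2×2 Sigma:
  det(Sigma - λI) = λ² - trace · λ + det = 0.
  trace = 17 + 17 = 34, det = 17·17 - (1)² = 288.
Step 2 — discriminant:
  Δ = trace² - 4·det = 1156 - 1152 = 4.
Step 3 — eigenvalues:
  λ = (trace ± √Δ)/2 = (34 ± 2)/2,
  λ_1 = 18,  λ_2 = 16.

Step 4 — unit eigenvector for λ_1: solve (Sigma - λ_1 I)v = 0. First row:
  (17 - 18)·v_x + (1)·v_y = 0, i.e. (-1)·v_x + (1)·v_y = 0,
  so v ∝ (b, λ_1 - a) = (1, 1) = u.
  ||u|| = √((1)² + (1)²) = √(2) ≈ 1.4142,
  v_1 = u/||u|| ≈ (0.7071, 0.7071) (||v_1|| = 1).

λ_1 = 18,  λ_2 = 16;  v_1 ≈ (0.7071, 0.7071)


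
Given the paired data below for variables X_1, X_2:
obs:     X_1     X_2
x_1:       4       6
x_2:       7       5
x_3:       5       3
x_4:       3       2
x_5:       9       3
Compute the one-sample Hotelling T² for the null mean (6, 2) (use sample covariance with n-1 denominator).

Step 1 — sample mean vector:
  mean(X_1) = (4 + 7 + 5 + 3 + 9) / 5 = 28/5 = 5.6
  mean(X_2) = (6 + 5 + 3 + 2 + 3) / 5 = 19/5 = 3.8
  x̄ = (5.6, 3.8),  deviation x̄ - mu_0 = (5.6, 3.8) - (6, 2) = (-0.4, 1.8).

Step 2 — sample covariance matrix, S[i,j] = (1/(n-1)) · Σ_k (x_{k,i} - mean_i) · (x_{k,j} - mean_j), divisor n-1 = 4:
  S[X_1,X_1] = ((-1.6)·(-1.6) + (1.4)·(1.4) + (-0.6)·(-0.6) + (-2.6)·(-2.6) + (3.4)·(3.4)) / 4 = 23.2/4 = 5.8
  S[X_1,X_2] = ((-1.6)·(2.2) + (1.4)·(1.2) + (-0.6)·(-0.8) + (-2.6)·(-1.8) + (3.4)·(-0.8)) / 4 = 0.6/4 = 0.15
  S[X_2,X_2] = ((2.2)·(2.2) + (1.2)·(1.2) + (-0.8)·(-0.8) + (-1.8)·(-1.8) + (-0.8)·(-0.8)) / 4 = 10.8/4 = 2.7
  S = [[5.8, 0.15],
 [0.15, 2.7]].

Step 3 — invert S. det(S) = 5.8·2.7 - (0.15)² = 15.6375.
  S^{-1} = (1/det) · [[d, -b], [-b, a]] = [[0.1727, -0.0096],
 [-0.0096, 0.3709]].

Step 4 — quadratic form (x̄ - mu_0)^T · S^{-1} · (x̄ - mu_0):
  S^{-1} · (x̄ - mu_0) = (-0.0863, 0.6715),
  (x̄ - mu_0)^T · [...] = (-0.4)·(-0.0863) + (1.8)·(0.6715) = 1.2432.

Step 5 — scale by n: T² = 5 · 1.2432 = 6.2158.

T² ≈ 6.2158


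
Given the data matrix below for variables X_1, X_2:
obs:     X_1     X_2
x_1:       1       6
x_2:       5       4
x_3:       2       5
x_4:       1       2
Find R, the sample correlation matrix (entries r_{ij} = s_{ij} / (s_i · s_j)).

Step 1 — column means:
  mean(X_1) = (1 + 5 + 2 + 1) / 4 = 9/4 = 2.25
  mean(X_2) = (6 + 4 + 5 + 2) / 4 = 17/4 = 4.25

Step 2 — sample variances and covariances s[i,j] = (1/(n-1)) · Σ_k (x_{k,i} - mean_i) · (x_{k,j} - mean_j), with n-1 = 3:
  s[X_1,X_1] = ((-1.25)·(-1.25) + (2.75)·(2.75) + (-0.25)·(-0.25) + (-1.25)·(-1.25)) / 3 = 10.75/3 = 3.5833
  s[X_1,X_2] = ((-1.25)·(1.75) + (2.75)·(-0.25) + (-0.25)·(0.75) + (-1.25)·(-2.25)) / 3 = -0.25/3 = -0.0833
  s[X_2,X_2] = ((1.75)·(1.75) + (-0.25)·(-0.25) + (0.75)·(0.75) + (-2.25)·(-2.25)) / 3 = 8.75/3 = 2.9167
  Sample standard deviations s_i = √(s[i,i]):
  s(X_1) = √(3.5833) = 1.893
  s(X_2) = √(2.9167) = 1.7078

Step 3 — r_{ij} = s_{ij} / (s_i · s_j):
  r[X_1,X_1] = 1 (diagonal).
  r[X_1,X_2] = -0.0833 / (1.893 · 1.7078) = -0.0833 / 3.2329 = -0.0258
  r[X_2,X_2] = 1 (diagonal).

R is symmetric with unit diagonal. Assembling:

R = [[1, -0.0258],
 [-0.0258, 1]]


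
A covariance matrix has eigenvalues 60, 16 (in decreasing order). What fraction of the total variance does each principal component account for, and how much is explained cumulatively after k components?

Step 1 — total variance = trace(Sigma) = Σ λ_i = 60 + 16 = 76.

Step 2 — fraction explained by component i = λ_i / Σ λ:
  PC1: 60/76 = 0.7895
  PC2: 16/76 = 0.2105

Step 3 — cumulative fraction after k components = (λ_1 + ... + λ_k) / Σ λ:
  k = 1: 60/76 = 0.7895
  k = 2: (60 + 16)/76 = 76/76 = 1

Summary (fraction, with percent):

explained: PC1 0.7895 (78.95%), PC2 0.2105 (21.05%);  cumulative: 0.7895, 1


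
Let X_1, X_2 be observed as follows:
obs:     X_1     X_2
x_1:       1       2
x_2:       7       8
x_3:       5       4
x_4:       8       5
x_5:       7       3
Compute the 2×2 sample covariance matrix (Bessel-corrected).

Step 1 — column means:
  mean(X_1) = (1 + 7 + 5 + 8 + 7) / 5 = 28/5 = 5.6
  mean(X_2) = (2 + 8 + 4 + 5 + 3) / 5 = 22/5 = 4.4

Step 2 — sample covariance S[i,j] = (1/(n-1)) · Σ_k (x_{k,i} - mean_i) · (x_{k,j} - mean_j), with n-1 = 4.
  S[X_1,X_1] = ((-4.6)·(-4.6) + (1.4)·(1.4) + (-0.6)·(-0.6) + (2.4)·(2.4) + (1.4)·(1.4)) / 4 = 31.2/4 = 7.8
  S[X_1,X_2] = ((-4.6)·(-2.4) + (1.4)·(3.6) + (-0.6)·(-0.4) + (2.4)·(0.6) + (1.4)·(-1.4)) / 4 = 15.8/4 = 3.95
  S[X_2,X_2] = ((-2.4)·(-2.4) + (3.6)·(3.6) + (-0.4)·(-0.4) + (0.6)·(0.6) + (-1.4)·(-1.4)) / 4 = 21.2/4 = 5.3

S is symmetric (S[j,i] = S[i,j]). Assembling:

S = [[7.8, 3.95],
 [3.95, 5.3]]


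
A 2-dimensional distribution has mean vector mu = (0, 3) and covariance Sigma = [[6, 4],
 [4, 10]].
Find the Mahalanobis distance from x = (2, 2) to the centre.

Step 1 — centre the observation: (x - mu) = (2, -1).

Step 2 — invert Sigma. det(Sigma) = 6·10 - (4)² = 44.
  Sigma^{-1} = (1/det) · [[d, -b], [-b, a]] = [[0.2273, -0.0909],
 [-0.0909, 0.1364]].

Step 3 — form the quadratic (x - mu)^T · Sigma^{-1} · (x - mu):
  Sigma^{-1} · (x - mu) = (0.5455, -0.3182).
  (x - mu)^T · [Sigma^{-1} · (x - mu)] = (2)·(0.5455) + (-1)·(-0.3182) = 1.4091.

Step 4 — take square root: d = √(1.4091) ≈ 1.1871.

d(x, mu) = √(1.4091) ≈ 1.1871


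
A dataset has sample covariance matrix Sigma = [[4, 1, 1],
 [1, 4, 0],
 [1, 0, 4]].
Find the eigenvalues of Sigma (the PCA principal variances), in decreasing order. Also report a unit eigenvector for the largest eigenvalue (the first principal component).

Step 1 — characteristic polynomial p(λ) = det(λI - Sigma) = λ³ - tr·λ² + c_1·λ - det, where tr = trace, c_1 = sum of the principal 2×2 minors, det = det(Sigma):
  tr = 4 + 4 + 4 = 12,
  c_1 = (4·4 - (1)²) + (4·4 - (1)²) + (4·4 - (0)²) = 15 + 15 + 16 = 46,
  det = 4·(4·4 - (0)²) - (1)·((1)·4 - (0)·(1)) + (1)·((1)·(0) - 4·(1)) = 4·(16) - (1)·(4) + (1)·(-4) = 56.
  So p(λ) = λ³ - 12λ² + 46λ - 56.
Step 2 — look for an integer root (rational root theorem: any rational root is an integer divisor of 56). Testing λ = 4:
  p(4) = 64 - 192 + 184 - 56 = 0  ✓
  Dividing out (λ - 4): p(λ) = (λ - 4)(λ² - 8λ + 14).
Step 3 — remaining eigenvalues from the quadratic λ² - 8λ + 14 = 0:
  Δ = 8² - 4·14 = 64 - 56 = 8,  λ = (8 ± √8)/2 = (8 ± 2.8284)/2 ≈ 5.4142 or 2.5858.
  Sorted: λ_1 = 5.4142,  λ_2 = 4,  λ_3 = 2.5858  (check: sum = 12 = tr ✓).

Step 4 — unit eigenvector for λ_1 ≈ 5.4142: v spans the null space of (Sigma - λ_1 I), whose rows are
  r_1 = (-1.4142, 1, 1),  r_2 = (1, -1.4142, 0),  r_3 = (1, 0, -1.4142).
  v is orthogonal to every row, so take v ∝ r_1 × r_2 = ((1)·(0) - (1)·(-1.4142), (1)·(1) - (-1.4142)·(0), (-1.4142)·(-1.4142) - (1)·(1)) ≈ (1.4142, 1, 1).
  Let u = (1.4142, 1, 1).
  ||u|| = √((1.4142)² + (1)² + (1)²) = √(4) ≈ 2,  v_1 = u/||u|| ≈ (0.7071, 0.5, 0.5) (||v_1|| = 1).

λ_1 = 5.4142,  λ_2 = 4,  λ_3 = 2.5858;  v_1 ≈ (0.7071, 0.5, 0.5)


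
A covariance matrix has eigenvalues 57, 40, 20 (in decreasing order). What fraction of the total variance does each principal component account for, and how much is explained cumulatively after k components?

Step 1 — total variance = trace(Sigma) = Σ λ_i = 57 + 40 + 20 = 117.

Step 2 — fraction explained by component i = λ_i / Σ λ:
  PC1: 57/117 = 0.4872
  PC2: 40/117 = 0.3419
  PC3: 20/117 = 0.1709

Step 3 — cumulative fraction after k components = (λ_1 + ... + λ_k) / Σ λ:
  k = 1: 57/117 = 0.4872
  k = 2: (57 + 40)/117 = 97/117 = 0.8291
  k = 3: (57 + 40 + 20)/117 = 117/117 = 1

Summary (fraction, with percent):

explained: PC1 0.4872 (48.72%), PC2 0.3419 (34.19%), PC3 0.1709 (17.09%);  cumulative: 0.4872, 0.8291, 1


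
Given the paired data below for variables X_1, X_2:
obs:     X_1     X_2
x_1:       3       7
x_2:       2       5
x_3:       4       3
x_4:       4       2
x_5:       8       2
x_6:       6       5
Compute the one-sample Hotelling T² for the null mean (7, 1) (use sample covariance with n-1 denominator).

Step 1 — sample mean vector:
  mean(X_1) = (3 + 2 + 4 + 4 + 8 + 6) / 6 = 27/6 = 4.5
  mean(X_2) = (7 + 5 + 3 + 2 + 2 + 5) / 6 = 24/6 = 4
  x̄ = (4.5, 4),  deviation x̄ - mu_0 = (4.5, 4) - (7, 1) = (-2.5, 3).

Step 2 — sample covariance matrix, S[i,j] = (1/(n-1)) · Σ_k (x_{k,i} - mean_i) · (x_{k,j} - mean_j), divisor n-1 = 5:
  S[X_1,X_1] = ((-1.5)·(-1.5) + (-2.5)·(-2.5) + (-0.5)·(-0.5) + (-0.5)·(-0.5) + (3.5)·(3.5) + (1.5)·(1.5)) / 5 = 23.5/5 = 4.7
  S[X_1,X_2] = ((-1.5)·(3) + (-2.5)·(1) + (-0.5)·(-1) + (-0.5)·(-2) + (3.5)·(-2) + (1.5)·(1)) / 5 = -11/5 = -2.2
  S[X_2,X_2] = ((3)·(3) + (1)·(1) + (-1)·(-1) + (-2)·(-2) + (-2)·(-2) + (1)·(1)) / 5 = 20/5 = 4
  S = [[4.7, -2.2],
 [-2.2, 4]].

Step 3 — invert S. det(S) = 4.7·4 - (-2.2)² = 13.96.
  S^{-1} = (1/det) · [[d, -b], [-b, a]] = [[0.2865, 0.1576],
 [0.1576, 0.3367]].

Step 4 — quadratic form (x̄ - mu_0)^T · S^{-1} · (x̄ - mu_0):
  S^{-1} · (x̄ - mu_0) = (-0.2436, 0.616),
  (x̄ - mu_0)^T · [...] = (-2.5)·(-0.2436) + (3)·(0.616) = 2.457.

Step 5 — scale by n: T² = 6 · 2.457 = 14.7421.

T² ≈ 14.7421


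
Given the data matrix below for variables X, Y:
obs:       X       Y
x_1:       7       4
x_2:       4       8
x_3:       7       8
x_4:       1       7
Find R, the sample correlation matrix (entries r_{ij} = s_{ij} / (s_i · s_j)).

Step 1 — column means:
  mean(X) = (7 + 4 + 7 + 1) / 4 = 19/4 = 4.75
  mean(Y) = (4 + 8 + 8 + 7) / 4 = 27/4 = 6.75

Step 2 — sample variances and covariances s[i,j] = (1/(n-1)) · Σ_k (x_{k,i} - mean_i) · (x_{k,j} - mean_j), with n-1 = 3:
  s[X,X] = ((2.25)·(2.25) + (-0.75)·(-0.75) + (2.25)·(2.25) + (-3.75)·(-3.75)) / 3 = 24.75/3 = 8.25
  s[X,Y] = ((2.25)·(-2.75) + (-0.75)·(1.25) + (2.25)·(1.25) + (-3.75)·(0.25)) / 3 = -5.25/3 = -1.75
  s[Y,Y] = ((-2.75)·(-2.75) + (1.25)·(1.25) + (1.25)·(1.25) + (0.25)·(0.25)) / 3 = 10.75/3 = 3.5833
  Sample standard deviations s_i = √(s[i,i]):
  s(X) = √(8.25) = 2.8723
  s(Y) = √(3.5833) = 1.893

Step 3 — r_{ij} = s_{ij} / (s_i · s_j):
  r[X,X] = 1 (diagonal).
  r[X,Y] = -1.75 / (2.8723 · 1.893) = -1.75 / 5.4371 = -0.3219
  r[Y,Y] = 1 (diagonal).

R is symmetric with unit diagonal. Assembling:

R = [[1, -0.3219],
 [-0.3219, 1]]
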